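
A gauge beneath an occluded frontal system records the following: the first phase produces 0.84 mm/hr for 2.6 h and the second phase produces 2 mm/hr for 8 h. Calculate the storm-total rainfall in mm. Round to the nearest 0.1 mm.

total ≈ 18.2 mm

Total = Σ Rᵢ Δtᵢ = 0.84 × 2.6 + 2 × 8
      = 2.184 + 16 = 18.2 mm.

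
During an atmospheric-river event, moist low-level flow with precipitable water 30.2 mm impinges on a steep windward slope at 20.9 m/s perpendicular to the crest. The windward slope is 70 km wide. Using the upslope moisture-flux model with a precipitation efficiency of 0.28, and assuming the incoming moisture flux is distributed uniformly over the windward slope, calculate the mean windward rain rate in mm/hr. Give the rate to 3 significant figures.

Incoming column moisture flux per unit ridge length: F = V × PW = 20.9 × 30.2 = 631.18 mm·m/s.
Spread over the 70 km slope with efficiency ε = 0.28: R = ε·F/W = 0.28 × 631.18 / 70000 m = 2.525e-03 mm/s.
R = 2.525e-03 × 3600 = 9.09 mm/hr.

R ≈ 9.09 mm/hr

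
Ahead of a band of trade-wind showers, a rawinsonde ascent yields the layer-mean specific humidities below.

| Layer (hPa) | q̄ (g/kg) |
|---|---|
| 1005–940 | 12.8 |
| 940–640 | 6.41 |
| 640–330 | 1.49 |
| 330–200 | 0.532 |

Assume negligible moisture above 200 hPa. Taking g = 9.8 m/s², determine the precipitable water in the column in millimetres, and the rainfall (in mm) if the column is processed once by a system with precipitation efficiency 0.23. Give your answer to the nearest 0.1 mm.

Precipitable water is the column-integrated vapour mass per unit area: PW = (1/g) Σ q̄ Δp, with q in kg/kg and Δp in Pa (1 kg/m² of water = 1 mm).
Layer 1005–940 hPa: Δp = 65 hPa = 6500 Pa, q̄ = 0.0128 kg/kg → 0.0128 × 6500 / 9.8 = 8.49 mm
Layer 940–640 hPa: Δp = 300 hPa = 30000 Pa, q̄ = 0.00641 kg/kg → 0.00641 × 30000 / 9.8 = 19.62 mm
Layer 640–330 hPa: Δp = 310 hPa = 31000 Pa, q̄ = 0.00149 kg/kg → 0.00149 × 31000 / 9.8 = 4.71 mm
Layer 330–200 hPa: Δp = 130 hPa = 13000 Pa, q̄ = 0.000532 kg/kg → 0.000532 × 13000 / 9.8 = 0.71 mm
PW = 8.49 + 19.62 + 4.71 + 0.71 = 33.53 ≈ 33.5 mm.
Rainfall = ε × PW = 0.23 × 33.5 = 7.7 mm.

PW ≈ 33.5 mm; rainfall ≈ 7.7 mm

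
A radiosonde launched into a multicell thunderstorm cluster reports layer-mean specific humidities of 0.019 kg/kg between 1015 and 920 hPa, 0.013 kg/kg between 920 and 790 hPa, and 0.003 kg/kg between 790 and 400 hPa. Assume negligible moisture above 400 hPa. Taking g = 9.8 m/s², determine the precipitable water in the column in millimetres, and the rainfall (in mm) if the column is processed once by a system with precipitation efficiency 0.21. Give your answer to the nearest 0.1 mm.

Precipitable water is the column-integrated vapour mass per unit area: PW = (1/g) Σ q̄ Δp, with q in kg/kg and Δp in Pa (1 kg/m² of water = 1 mm).
Layer 1015–920 hPa: Δp = 95 hPa = 9500 Pa, q̄ = 0.019 kg/kg → 0.019 × 9500 / 9.8 = 18.42 mm
Layer 920–790 hPa: Δp = 130 hPa = 13000 Pa, q̄ = 0.013 kg/kg → 0.013 × 13000 / 9.8 = 17.24 mm
Layer 790–400 hPa: Δp = 390 hPa = 39000 Pa, q̄ = 0.003 kg/kg → 0.003 × 39000 / 9.8 = 11.94 mm
PW = 18.42 + 17.24 + 11.94 = 47.60 ≈ 47.6 mm.
Rainfall = ε × PW = 0.21 × 47.6 = 10.0 mm.

PW ≈ 47.6 mm; rainfall ≈ 10.0 mm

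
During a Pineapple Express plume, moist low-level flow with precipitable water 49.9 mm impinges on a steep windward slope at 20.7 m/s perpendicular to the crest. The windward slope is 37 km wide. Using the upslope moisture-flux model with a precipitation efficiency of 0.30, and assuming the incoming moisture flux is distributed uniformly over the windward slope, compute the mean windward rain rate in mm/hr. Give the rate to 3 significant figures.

Incoming column moisture flux per unit ridge length: F = V × PW = 20.7 × 49.9 = 1032.93 mm·m/s.
Spread over the 37 km slope with efficiency ε = 0.30: R = ε·F/W = 0.30 × 1032.93 / 37000 m = 8.375e-03 mm/s.
R = 8.375e-03 × 3600 = 30.2 mm/hr.

R ≈ 30.2 mm/hr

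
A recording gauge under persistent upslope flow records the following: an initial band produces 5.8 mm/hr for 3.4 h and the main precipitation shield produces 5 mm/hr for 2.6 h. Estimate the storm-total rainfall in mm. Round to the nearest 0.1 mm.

total ≈ 32.7 mm

Total = Σ Rᵢ Δtᵢ = 5.8 × 3.4 + 5 × 2.6
      = 19.72 + 13 = 32.7 mm.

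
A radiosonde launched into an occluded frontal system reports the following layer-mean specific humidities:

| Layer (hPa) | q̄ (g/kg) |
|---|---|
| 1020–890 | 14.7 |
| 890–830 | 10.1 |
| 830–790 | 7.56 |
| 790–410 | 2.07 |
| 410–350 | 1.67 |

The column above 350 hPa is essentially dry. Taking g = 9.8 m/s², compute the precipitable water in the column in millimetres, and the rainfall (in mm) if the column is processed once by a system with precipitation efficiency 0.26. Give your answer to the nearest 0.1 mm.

PW ≈ 37.8 mm; rainfall ≈ 9.8 mm

Precipitable water is the column-integrated vapour mass per unit area: PW = (1/g) Σ q̄ Δp, with q in kg/kg and Δp in Pa (1 kg/m² of water = 1 mm).
Layer 1020–890 hPa: Δp = 130 hPa = 13000 Pa, q̄ = 0.0147 kg/kg → 0.0147 × 13000 / 9.8 = 19.50 mm
Layer 890–830 hPa: Δp = 60 hPa = 6000 Pa, q̄ = 0.0101 kg/kg → 0.0101 × 6000 / 9.8 = 6.18 mm
Layer 830–790 hPa: Δp = 40 hPa = 4000 Pa, q̄ = 0.00756 kg/kg → 0.00756 × 4000 / 9.8 = 3.09 mm
Layer 790–410 hPa: Δp = 380 hPa = 38000 Pa, q̄ = 0.00207 kg/kg → 0.00207 × 38000 / 9.8 = 8.03 mm
Layer 410–350 hPa: Δp = 60 hPa = 6000 Pa, q̄ = 0.00167 kg/kg → 0.00167 × 6000 / 9.8 = 1.02 mm
PW = 19.50 + 6.18 + 3.09 + 8.03 + 1.02 = 37.82 ≈ 37.8 mm.
Rainfall = ε × PW = 0.26 × 37.8 = 9.8 mm.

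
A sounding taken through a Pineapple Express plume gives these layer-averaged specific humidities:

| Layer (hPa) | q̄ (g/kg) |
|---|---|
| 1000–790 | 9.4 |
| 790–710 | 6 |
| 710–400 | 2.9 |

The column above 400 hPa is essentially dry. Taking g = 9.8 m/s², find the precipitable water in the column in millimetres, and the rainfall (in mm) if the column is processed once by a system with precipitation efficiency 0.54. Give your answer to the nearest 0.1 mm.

Precipitable water is the column-integrated vapour mass per unit area: PW = (1/g) Σ q̄ Δp, with q in kg/kg and Δp in Pa (1 kg/m² of water = 1 mm).
Layer 1000–790 hPa: Δp = 210 hPa = 21000 Pa, q̄ = 0.0094 kg/kg → 0.0094 × 21000 / 9.8 = 20.14 mm
Layer 790–710 hPa: Δp = 80 hPa = 8000 Pa, q̄ = 0.006 kg/kg → 0.006 × 8000 / 9.8 = 4.90 mm
Layer 710–400 hPa: Δp = 310 hPa = 31000 Pa, q̄ = 0.0029 kg/kg → 0.0029 × 31000 / 9.8 = 9.17 mm
PW = 20.14 + 4.90 + 9.17 = 34.21 ≈ 34.2 mm.
Rainfall = ε × PW = 0.54 × 34.2 = 18.5 mm.

PW ≈ 34.2 mm; rainfall ≈ 18.5 mm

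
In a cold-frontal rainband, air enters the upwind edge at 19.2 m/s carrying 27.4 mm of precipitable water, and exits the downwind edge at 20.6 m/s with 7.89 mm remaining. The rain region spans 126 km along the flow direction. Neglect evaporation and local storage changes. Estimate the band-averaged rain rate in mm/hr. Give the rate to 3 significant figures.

R ≈ 10.4 mm/hr

Column moisture flux per unit crosswind length is F = V × PW.
Inflow: F_in = 19.2 × 27.4 = 526.08 mm·m/s
Outflow: F_out = 20.6 × 7.89 = 162.534 mm·m/s
Steady-state rate R = (F_in − F_out)/L = (526.08 − 162.534) / 126000 m = 2.885e-03 mm/s.
R = 2.885e-03 × 3600 = 10.4 mm/hr.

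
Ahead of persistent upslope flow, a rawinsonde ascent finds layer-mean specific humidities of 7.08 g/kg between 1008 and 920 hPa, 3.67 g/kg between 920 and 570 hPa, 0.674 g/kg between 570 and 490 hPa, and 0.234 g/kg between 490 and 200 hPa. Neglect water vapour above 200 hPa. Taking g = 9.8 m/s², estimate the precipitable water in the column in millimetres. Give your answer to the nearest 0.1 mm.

PW ≈ 20.7 mm

Precipitable water is the column-integrated vapour mass per unit area: PW = (1/g) Σ q̄ Δp, with q in kg/kg and Δp in Pa (1 kg/m² of water = 1 mm).
Layer 1008–920 hPa: Δp = 88 hPa = 8800 Pa, q̄ = 0.00708 kg/kg → 0.00708 × 8800 / 9.8 = 6.36 mm
Layer 920–570 hPa: Δp = 350 hPa = 35000 Pa, q̄ = 0.00367 kg/kg → 0.00367 × 35000 / 9.8 = 13.11 mm
Layer 570–490 hPa: Δp = 80 hPa = 8000 Pa, q̄ = 0.000674 kg/kg → 0.000674 × 8000 / 9.8 = 0.55 mm
Layer 490–200 hPa: Δp = 290 hPa = 29000 Pa, q̄ = 0.000234 kg/kg → 0.000234 × 29000 / 9.8 = 0.69 mm
PW = 6.36 + 13.11 + 0.55 + 0.69 = 20.71 ≈ 20.7 mm.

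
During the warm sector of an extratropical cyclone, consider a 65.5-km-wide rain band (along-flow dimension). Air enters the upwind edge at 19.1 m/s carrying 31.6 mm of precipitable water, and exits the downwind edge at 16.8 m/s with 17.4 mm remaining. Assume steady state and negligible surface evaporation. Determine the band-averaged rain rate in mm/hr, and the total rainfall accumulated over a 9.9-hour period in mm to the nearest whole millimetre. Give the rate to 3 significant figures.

Column moisture flux per unit crosswind length is F = V × PW.
Inflow: F_in = 19.1 × 31.6 = 603.56 mm·m/s
Outflow: F_out = 16.8 × 17.4 = 292.32 mm·m/s
Steady-state rate R = (F_in − F_out)/L = (603.56 − 292.32) / 65500 m = 4.752e-03 mm/s.
R = 4.752e-03 × 3600 = 17.1 mm/hr.
Over 9.9 h: total = 17.1 × 9.9 = 169.29 ≈ 169 mm.

R ≈ 17.1 mm/hr; total ≈ 169 mm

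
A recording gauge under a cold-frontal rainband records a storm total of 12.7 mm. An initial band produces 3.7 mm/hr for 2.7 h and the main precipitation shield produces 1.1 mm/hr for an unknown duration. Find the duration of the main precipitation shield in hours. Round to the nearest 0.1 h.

duration ≈ 2.5 h

Known phases: 3.7 × 2.7 = 9.99 mm.
Remaining depth = 12.7 − 9.99 = 2.71 mm.
Duration = 2.71 / 1.1 = 2.5 h.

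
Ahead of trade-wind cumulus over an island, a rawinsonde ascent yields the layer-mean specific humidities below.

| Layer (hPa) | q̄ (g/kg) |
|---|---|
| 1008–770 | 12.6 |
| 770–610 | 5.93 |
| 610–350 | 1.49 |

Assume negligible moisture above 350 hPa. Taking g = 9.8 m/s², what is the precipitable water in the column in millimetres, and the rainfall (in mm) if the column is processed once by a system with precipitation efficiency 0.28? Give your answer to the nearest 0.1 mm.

Precipitable water is the column-integrated vapour mass per unit area: PW = (1/g) Σ q̄ Δp, with q in kg/kg and Δp in Pa (1 kg/m² of water = 1 mm).
Layer 1008–770 hPa: Δp = 238 hPa = 23800 Pa, q̄ = 0.0126 kg/kg → 0.0126 × 23800 / 9.8 = 30.60 mm
Layer 770–610 hPa: Δp = 160 hPa = 16000 Pa, q̄ = 0.00593 kg/kg → 0.00593 × 16000 / 9.8 = 9.68 mm
Layer 610–350 hPa: Δp = 260 hPa = 26000 Pa, q̄ = 0.00149 kg/kg → 0.00149 × 26000 / 9.8 = 3.95 mm
PW = 30.60 + 9.68 + 3.95 = 44.23 ≈ 44.2 mm.
Rainfall = ε × PW = 0.28 × 44.2 = 12.4 mm.

PW ≈ 44.2 mm; rainfall ≈ 12.4 mm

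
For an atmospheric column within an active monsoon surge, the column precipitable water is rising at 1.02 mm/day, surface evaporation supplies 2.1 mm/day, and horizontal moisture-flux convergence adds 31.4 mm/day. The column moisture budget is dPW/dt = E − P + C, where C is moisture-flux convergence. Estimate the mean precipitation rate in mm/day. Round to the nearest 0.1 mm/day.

dPW/dt = +1.02 mm/day.
P = E + C − dPW/dt = 2.1 + (31.4) − (+1.02) = 32.5 mm/day.

P ≈ 32.5 mm/day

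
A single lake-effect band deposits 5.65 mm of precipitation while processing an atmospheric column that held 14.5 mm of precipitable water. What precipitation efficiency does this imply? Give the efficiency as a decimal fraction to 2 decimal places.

ε ≈ 0.39

ε = precipitation / PW = 5.65 / 14.5 = 0.39.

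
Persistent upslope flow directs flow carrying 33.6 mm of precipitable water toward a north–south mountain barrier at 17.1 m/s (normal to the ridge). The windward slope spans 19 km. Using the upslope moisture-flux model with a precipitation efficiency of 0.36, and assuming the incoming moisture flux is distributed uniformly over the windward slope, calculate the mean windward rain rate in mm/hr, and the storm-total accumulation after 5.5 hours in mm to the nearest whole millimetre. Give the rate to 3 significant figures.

R ≈ 39.2 mm/hr; total ≈ 216 mm

Incoming column moisture flux per unit ridge length: F = V × PW = 17.1 × 33.6 = 574.56 mm·m/s.
Spread over the 19 km slope with efficiency ε = 0.36: R = ε·F/W = 0.36 × 574.56 / 19000 m = 1.089e-02 mm/s.
R = 1.089e-02 × 3600 = 39.2 mm/hr.
Over 5.5 h: total = 39.2 × 5.5 = 215.6 ≈ 216 mm.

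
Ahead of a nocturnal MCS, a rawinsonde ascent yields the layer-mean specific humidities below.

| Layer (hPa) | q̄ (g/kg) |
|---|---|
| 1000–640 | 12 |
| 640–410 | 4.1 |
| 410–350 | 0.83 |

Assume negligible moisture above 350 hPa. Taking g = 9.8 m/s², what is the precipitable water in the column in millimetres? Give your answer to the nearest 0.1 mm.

PW ≈ 54.2 mm

Precipitable water is the column-integrated vapour mass per unit area: PW = (1/g) Σ q̄ Δp, with q in kg/kg and Δp in Pa (1 kg/m² of water = 1 mm).
Layer 1000–640 hPa: Δp = 360 hPa = 36000 Pa, q̄ = 0.012 kg/kg → 0.012 × 36000 / 9.8 = 44.08 mm
Layer 640–410 hPa: Δp = 230 hPa = 23000 Pa, q̄ = 0.0041 kg/kg → 0.0041 × 23000 / 9.8 = 9.62 mm
Layer 410–350 hPa: Δp = 60 hPa = 6000 Pa, q̄ = 0.00083 kg/kg → 0.00083 × 6000 / 9.8 = 0.51 mm
PW = 44.08 + 9.62 + 0.51 = 54.21 ≈ 54.2 mm.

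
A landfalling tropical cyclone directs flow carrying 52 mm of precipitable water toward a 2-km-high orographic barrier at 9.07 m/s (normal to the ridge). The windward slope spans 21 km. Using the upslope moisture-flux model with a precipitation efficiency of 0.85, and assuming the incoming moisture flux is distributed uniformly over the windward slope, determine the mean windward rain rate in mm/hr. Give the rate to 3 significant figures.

Incoming column moisture flux per unit ridge length: F = V × PW = 9.07 × 52 = 471.64 mm·m/s.
Spread over the 21 km slope with efficiency ε = 0.85: R = ε·F/W = 0.85 × 471.64 / 21000 m = 1.909e-02 mm/s.
R = 1.909e-02 × 3600 = 68.7 mm/hr.

R ≈ 68.7 mm/hr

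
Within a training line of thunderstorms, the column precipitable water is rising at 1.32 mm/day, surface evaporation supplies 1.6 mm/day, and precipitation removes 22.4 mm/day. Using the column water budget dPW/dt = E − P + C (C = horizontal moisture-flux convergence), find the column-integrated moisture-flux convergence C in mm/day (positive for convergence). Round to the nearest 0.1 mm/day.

C ≈ 22.1 mm/day

dPW/dt = +1.32 mm/day.
C = dPW/dt − E + P = (+1.32) − 1.6 + 22.4 = 22.1 mm/day.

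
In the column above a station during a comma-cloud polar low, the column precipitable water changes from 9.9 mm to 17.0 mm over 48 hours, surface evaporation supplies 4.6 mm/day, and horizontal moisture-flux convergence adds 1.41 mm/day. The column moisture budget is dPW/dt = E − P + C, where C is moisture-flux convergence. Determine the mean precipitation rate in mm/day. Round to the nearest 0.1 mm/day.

dPW/dt = (17.0 − 9.9) mm / (48/24 day) = +3.550 mm/day.
P = E + C − dPW/dt = 4.6 + (1.41) − (+3.550) = 2.5 mm/day.

P ≈ 2.5 mm/day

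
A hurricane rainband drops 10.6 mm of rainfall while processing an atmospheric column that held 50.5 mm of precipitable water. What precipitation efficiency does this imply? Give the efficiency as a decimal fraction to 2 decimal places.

ε = rainfall / PW = 10.6 / 50.5 = 0.21.

ε ≈ 0.21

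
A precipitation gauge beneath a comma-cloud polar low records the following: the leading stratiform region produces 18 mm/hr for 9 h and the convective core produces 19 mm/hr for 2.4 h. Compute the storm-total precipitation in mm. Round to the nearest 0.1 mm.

Total = Σ Rᵢ Δtᵢ = 18 × 9 + 19 × 2.4
      = 162 + 45.6 = 207.6 mm.

total ≈ 207.6 mm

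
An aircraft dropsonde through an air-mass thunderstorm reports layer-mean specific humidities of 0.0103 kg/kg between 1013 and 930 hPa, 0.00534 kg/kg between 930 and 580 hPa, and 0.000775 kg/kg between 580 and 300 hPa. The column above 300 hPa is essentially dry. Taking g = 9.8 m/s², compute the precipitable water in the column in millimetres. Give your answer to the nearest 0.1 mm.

Precipitable water is the column-integrated vapour mass per unit area: PW = (1/g) Σ q̄ Δp, with q in kg/kg and Δp in Pa (1 kg/m² of water = 1 mm).
Layer 1013–930 hPa: Δp = 83 hPa = 8300 Pa, q̄ = 0.0103 kg/kg → 0.0103 × 8300 / 9.8 = 8.72 mm
Layer 930–580 hPa: Δp = 350 hPa = 35000 Pa, q̄ = 0.00534 kg/kg → 0.00534 × 35000 / 9.8 = 19.07 mm
Layer 580–300 hPa: Δp = 280 hPa = 28000 Pa, q̄ = 0.000775 kg/kg → 0.000775 × 28000 / 9.8 = 2.21 mm
PW = 8.72 + 19.07 + 2.21 = 30.00 ≈ 30.0 mm.

PW ≈ 30.0 mm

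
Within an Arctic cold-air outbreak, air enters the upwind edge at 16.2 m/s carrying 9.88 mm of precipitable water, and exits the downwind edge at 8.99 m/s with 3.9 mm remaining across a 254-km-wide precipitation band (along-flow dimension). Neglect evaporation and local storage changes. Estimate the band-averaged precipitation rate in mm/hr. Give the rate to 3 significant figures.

R ≈ 1.77 mm/hr

Column moisture flux per unit crosswind length is F = V × PW.
Inflow: F_in = 16.2 × 9.88 = 160.056 mm·m/s
Outflow: F_out = 8.99 × 3.9 = 35.061 mm·m/s
Steady-state rate R = (F_in − F_out)/L = (160.056 − 35.061) / 254000 m = 4.921e-04 mm/s.
R = 4.921e-04 × 3600 = 1.77 mm/hr.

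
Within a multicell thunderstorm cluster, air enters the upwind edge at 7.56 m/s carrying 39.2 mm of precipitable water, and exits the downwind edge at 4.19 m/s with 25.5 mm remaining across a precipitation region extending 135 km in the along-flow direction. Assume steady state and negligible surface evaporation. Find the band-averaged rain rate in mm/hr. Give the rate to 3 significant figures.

Column moisture flux per unit crosswind length is F = V × PW.
Inflow: F_in = 7.56 × 39.2 = 296.352 mm·m/s
Outflow: F_out = 4.19 × 25.5 = 106.845 mm·m/s
Steady-state rate R = (F_in − F_out)/L = (296.352 − 106.845) / 135000 m = 1.404e-03 mm/s.
R = 1.404e-03 × 3600 = 5.05 mm/hr.

R ≈ 5.05 mm/hr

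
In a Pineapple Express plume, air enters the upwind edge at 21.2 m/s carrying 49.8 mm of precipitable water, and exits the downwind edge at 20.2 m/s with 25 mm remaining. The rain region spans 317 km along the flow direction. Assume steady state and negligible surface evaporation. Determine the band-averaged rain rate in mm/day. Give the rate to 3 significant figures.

R ≈ 150 mm/day

Column moisture flux per unit crosswind length is F = V × PW.
Inflow: F_in = 21.2 × 49.8 = 1055.76 mm·m/s
Outflow: F_out = 20.2 × 25 = 505 mm·m/s
Steady-state rate R = (F_in − F_out)/L = (1055.76 − 505) / 317000 m = 1.737e-03 mm/s.
R = 1.737e-03 × 3600 × 24 = 150 mm/day.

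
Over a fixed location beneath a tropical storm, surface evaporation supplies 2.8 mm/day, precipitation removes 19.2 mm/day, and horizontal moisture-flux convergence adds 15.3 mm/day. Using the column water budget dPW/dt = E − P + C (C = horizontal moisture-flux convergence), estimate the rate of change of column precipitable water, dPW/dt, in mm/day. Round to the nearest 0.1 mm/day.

dPW/dt = E − P + C = 2.8 − 19.2 + (15.3) = -1.1 mm/day.

dPW/dt ≈ -1.1 mm/day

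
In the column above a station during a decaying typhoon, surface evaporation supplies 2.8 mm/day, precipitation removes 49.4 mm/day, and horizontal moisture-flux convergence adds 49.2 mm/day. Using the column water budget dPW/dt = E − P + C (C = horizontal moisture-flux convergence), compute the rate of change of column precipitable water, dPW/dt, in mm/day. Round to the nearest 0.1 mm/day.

dPW/dt = E − P + C = 2.8 − 49.4 + (49.2) = 2.6 mm/day.

dPW/dt ≈ 2.6 mm/day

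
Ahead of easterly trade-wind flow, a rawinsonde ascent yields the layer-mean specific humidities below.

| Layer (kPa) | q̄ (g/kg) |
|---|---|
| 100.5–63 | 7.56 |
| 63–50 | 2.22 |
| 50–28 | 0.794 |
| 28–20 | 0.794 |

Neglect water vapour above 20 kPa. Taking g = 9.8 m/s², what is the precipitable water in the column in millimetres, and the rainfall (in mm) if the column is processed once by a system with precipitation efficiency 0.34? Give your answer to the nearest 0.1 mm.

Precipitable water is the column-integrated vapour mass per unit area: PW = (1/g) Σ q̄ Δp, with q in kg/kg and Δp in Pa (1 kg/m² of water = 1 mm).
Layer 100.5–63 kPa: Δp = 375 hPa = 37500 Pa, q̄ = 0.00756 kg/kg → 0.00756 × 37500 / 9.8 = 28.93 mm
Layer 63–50 kPa: Δp = 130 hPa = 13000 Pa, q̄ = 0.00222 kg/kg → 0.00222 × 13000 / 9.8 = 2.94 mm
Layer 50–28 kPa: Δp = 220 hPa = 22000 Pa, q̄ = 0.000794 kg/kg → 0.000794 × 22000 / 9.8 = 1.78 mm
Layer 28–20 kPa: Δp = 80 hPa = 8000 Pa, q̄ = 0.000794 kg/kg → 0.000794 × 8000 / 9.8 = 0.65 mm
PW = 28.93 + 2.94 + 1.78 + 0.65 = 34.30 ≈ 34.3 mm.
Rainfall = ε × PW = 0.34 × 34.3 = 11.7 mm.

PW ≈ 34.3 mm; rainfall ≈ 11.7 mm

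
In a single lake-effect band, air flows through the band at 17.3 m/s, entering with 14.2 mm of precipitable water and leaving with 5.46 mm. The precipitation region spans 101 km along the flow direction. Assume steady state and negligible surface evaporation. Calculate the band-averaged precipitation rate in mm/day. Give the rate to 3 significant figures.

R ≈ 129 mm/day

Column moisture flux per unit crosswind length is F = V × PW.
Inflow: F_in = 17.3 × 14.2 = 245.66 mm·m/s
Outflow: F_out = 17.3 × 5.46 = 94.458 mm·m/s
Steady-state rate R = (F_in − F_out)/L = (245.66 − 94.458) / 101000 m = 1.497e-03 mm/s.
R = 1.497e-03 × 3600 × 24 = 129 mm/day.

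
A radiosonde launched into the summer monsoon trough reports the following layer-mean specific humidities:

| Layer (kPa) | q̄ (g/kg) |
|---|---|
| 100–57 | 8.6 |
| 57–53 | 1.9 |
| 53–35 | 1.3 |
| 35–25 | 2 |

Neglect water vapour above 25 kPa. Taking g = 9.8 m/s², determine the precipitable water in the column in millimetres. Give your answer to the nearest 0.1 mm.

PW ≈ 42.9 mm

Precipitable water is the column-integrated vapour mass per unit area: PW = (1/g) Σ q̄ Δp, with q in kg/kg and Δp in Pa (1 kg/m² of water = 1 mm).
Layer 100–57 kPa: Δp = 430 hPa = 43000 Pa, q̄ = 0.0086 kg/kg → 0.0086 × 43000 / 9.8 = 37.73 mm
Layer 57–53 kPa: Δp = 40 hPa = 4000 Pa, q̄ = 0.0019 kg/kg → 0.0019 × 4000 / 9.8 = 0.78 mm
Layer 53–35 kPa: Δp = 180 hPa = 18000 Pa, q̄ = 0.0013 kg/kg → 0.0013 × 18000 / 9.8 = 2.39 mm
Layer 35–25 kPa: Δp = 100 hPa = 10000 Pa, q̄ = 0.002 kg/kg → 0.002 × 10000 / 9.8 = 2.04 mm
PW = 37.73 + 0.78 + 2.39 + 2.04 = 42.94 ≈ 42.9 mm.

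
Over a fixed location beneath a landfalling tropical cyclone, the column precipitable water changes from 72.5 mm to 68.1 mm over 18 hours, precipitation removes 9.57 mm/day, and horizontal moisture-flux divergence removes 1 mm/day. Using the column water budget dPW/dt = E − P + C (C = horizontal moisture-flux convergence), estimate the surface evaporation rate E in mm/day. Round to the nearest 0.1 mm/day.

dPW/dt = (68.1 − 72.5) mm / (18/24 day) = -5.867 mm/day.
E = dPW/dt + P − C = (-5.867) + 9.57 − (-1) = 4.7 mm/day.

E ≈ 4.7 mm/day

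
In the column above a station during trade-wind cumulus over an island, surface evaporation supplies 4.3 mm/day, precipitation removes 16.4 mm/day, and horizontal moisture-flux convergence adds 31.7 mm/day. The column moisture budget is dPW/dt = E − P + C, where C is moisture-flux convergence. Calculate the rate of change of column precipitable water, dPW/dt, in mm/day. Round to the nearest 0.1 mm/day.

dPW/dt = E − P + C = 4.3 − 16.4 + (31.7) = 19.6 mm/day.

dPW/dt ≈ 19.6 mm/day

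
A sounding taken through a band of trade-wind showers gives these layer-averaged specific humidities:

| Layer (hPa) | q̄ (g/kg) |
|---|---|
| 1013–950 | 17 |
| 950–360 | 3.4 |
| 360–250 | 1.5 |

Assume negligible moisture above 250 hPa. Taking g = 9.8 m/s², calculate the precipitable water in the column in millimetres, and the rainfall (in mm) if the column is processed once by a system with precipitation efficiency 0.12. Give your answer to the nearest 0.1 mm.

Precipitable water is the column-integrated vapour mass per unit area: PW = (1/g) Σ q̄ Δp, with q in kg/kg and Δp in Pa (1 kg/m² of water = 1 mm).
Layer 1013–950 hPa: Δp = 63 hPa = 6300 Pa, q̄ = 0.017 kg/kg → 0.017 × 6300 / 9.8 = 10.93 mm
Layer 950–360 hPa: Δp = 590 hPa = 59000 Pa, q̄ = 0.0034 kg/kg → 0.0034 × 59000 / 9.8 = 20.47 mm
Layer 360–250 hPa: Δp = 110 hPa = 11000 Pa, q̄ = 0.0015 kg/kg → 0.0015 × 11000 / 9.8 = 1.68 mm
PW = 10.93 + 20.47 + 1.68 = 33.08 ≈ 33.1 mm.
Rainfall = ε × PW = 0.12 × 33.1 = 4.0 mm.

PW ≈ 33.1 mm; rainfall ≈ 4.0 mm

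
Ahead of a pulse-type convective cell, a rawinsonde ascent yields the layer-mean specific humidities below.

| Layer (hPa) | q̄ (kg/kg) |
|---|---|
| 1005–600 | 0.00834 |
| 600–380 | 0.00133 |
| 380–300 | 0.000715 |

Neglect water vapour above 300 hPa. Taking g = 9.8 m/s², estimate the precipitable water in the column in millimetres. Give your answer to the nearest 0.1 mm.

PW ≈ 38.0 mm

Precipitable water is the column-integrated vapour mass per unit area: PW = (1/g) Σ q̄ Δp, with q in kg/kg and Δp in Pa (1 kg/m² of water = 1 mm).
Layer 1005–600 hPa: Δp = 405 hPa = 40500 Pa, q̄ = 0.00834 kg/kg → 0.00834 × 40500 / 9.8 = 34.47 mm
Layer 600–380 hPa: Δp = 220 hPa = 22000 Pa, q̄ = 0.00133 kg/kg → 0.00133 × 22000 / 9.8 = 2.99 mm
Layer 380–300 hPa: Δp = 80 hPa = 8000 Pa, q̄ = 0.000715 kg/kg → 0.000715 × 8000 / 9.8 = 0.58 mm
PW = 34.47 + 2.99 + 0.58 = 38.04 ≈ 38.0 mm.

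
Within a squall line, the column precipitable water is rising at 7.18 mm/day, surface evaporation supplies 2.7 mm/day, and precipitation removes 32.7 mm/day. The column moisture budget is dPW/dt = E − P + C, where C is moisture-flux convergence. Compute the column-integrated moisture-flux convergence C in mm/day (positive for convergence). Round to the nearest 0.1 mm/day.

C ≈ 37.2 mm/day

dPW/dt = +7.18 mm/day.
C = dPW/dt − E + P = (+7.18) − 2.7 + 32.7 = 37.2 mm/day.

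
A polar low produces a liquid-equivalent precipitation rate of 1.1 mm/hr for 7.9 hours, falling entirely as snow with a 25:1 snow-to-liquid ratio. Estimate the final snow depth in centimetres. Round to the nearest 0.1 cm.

snow depth ≈ 21.7 cm

Liquid-equivalent depth = 1.1 × 7.9 = 8.69 mm.
Snow depth = 8.69 mm × 25 = 217.25 mm = 21.7 cm.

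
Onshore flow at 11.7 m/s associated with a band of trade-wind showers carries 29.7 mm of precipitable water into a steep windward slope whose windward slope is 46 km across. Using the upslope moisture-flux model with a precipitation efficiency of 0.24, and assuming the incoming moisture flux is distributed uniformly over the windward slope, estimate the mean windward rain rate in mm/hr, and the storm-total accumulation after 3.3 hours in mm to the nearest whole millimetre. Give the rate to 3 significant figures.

R ≈ 6.53 mm/hr; total ≈ 22 mm

Incoming column moisture flux per unit ridge length: F = V × PW = 11.7 × 29.7 = 347.49 mm·m/s.
Spread over the 46 km slope with efficiency ε = 0.24: R = ε·F/W = 0.24 × 347.49 / 46000 m = 1.813e-03 mm/s.
R = 1.813e-03 × 3600 = 6.53 mm/hr.
Over 3.3 h: total = 6.53 × 3.3 = 21.549 ≈ 22 mm.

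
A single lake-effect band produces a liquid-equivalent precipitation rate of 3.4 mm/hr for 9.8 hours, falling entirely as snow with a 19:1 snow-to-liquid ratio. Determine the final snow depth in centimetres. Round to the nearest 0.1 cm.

snow depth ≈ 63.3 cm

Liquid-equivalent depth = 3.4 × 9.8 = 33.32 mm.
Snow depth = 33.32 mm × 19 = 633.08 mm = 63.3 cm.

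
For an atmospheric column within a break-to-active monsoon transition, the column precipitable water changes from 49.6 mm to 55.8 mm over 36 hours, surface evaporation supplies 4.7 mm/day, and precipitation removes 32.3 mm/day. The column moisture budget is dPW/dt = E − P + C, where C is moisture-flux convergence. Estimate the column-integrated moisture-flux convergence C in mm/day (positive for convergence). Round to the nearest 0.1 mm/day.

C ≈ 31.7 mm/day

dPW/dt = (55.8 − 49.6) mm / (36/24 day) = +4.133 mm/day.
C = dPW/dt − E + P = (+4.133) − 4.7 + 32.3 = 31.7 mm/day.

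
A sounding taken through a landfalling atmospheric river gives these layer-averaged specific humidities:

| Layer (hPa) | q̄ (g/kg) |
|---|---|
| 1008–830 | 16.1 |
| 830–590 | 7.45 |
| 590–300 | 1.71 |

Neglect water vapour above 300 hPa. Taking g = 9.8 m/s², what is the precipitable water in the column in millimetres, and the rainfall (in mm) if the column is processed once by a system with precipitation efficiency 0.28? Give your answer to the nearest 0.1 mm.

PW ≈ 52.5 mm; rainfall ≈ 14.7 mm

Precipitable water is the column-integrated vapour mass per unit area: PW = (1/g) Σ q̄ Δp, with q in kg/kg and Δp in Pa (1 kg/m² of water = 1 mm).
Layer 1008–830 hPa: Δp = 178 hPa = 17800 Pa, q̄ = 0.0161 kg/kg → 0.0161 × 17800 / 9.8 = 29.24 mm
Layer 830–590 hPa: Δp = 240 hPa = 24000 Pa, q̄ = 0.00745 kg/kg → 0.00745 × 24000 / 9.8 = 18.24 mm
Layer 590–300 hPa: Δp = 290 hPa = 29000 Pa, q̄ = 0.00171 kg/kg → 0.00171 × 29000 / 9.8 = 5.06 mm
PW = 29.24 + 18.24 + 5.06 = 52.54 ≈ 52.5 mm.
Rainfall = ε × PW = 0.28 × 52.5 = 14.7 mm.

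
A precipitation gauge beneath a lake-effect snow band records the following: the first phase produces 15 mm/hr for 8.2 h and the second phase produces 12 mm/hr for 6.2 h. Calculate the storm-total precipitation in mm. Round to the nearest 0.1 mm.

Total = Σ Rᵢ Δtᵢ = 15 × 8.2 + 12 × 6.2
      = 123 + 74.4 = 197.4 mm.

total ≈ 197.4 mm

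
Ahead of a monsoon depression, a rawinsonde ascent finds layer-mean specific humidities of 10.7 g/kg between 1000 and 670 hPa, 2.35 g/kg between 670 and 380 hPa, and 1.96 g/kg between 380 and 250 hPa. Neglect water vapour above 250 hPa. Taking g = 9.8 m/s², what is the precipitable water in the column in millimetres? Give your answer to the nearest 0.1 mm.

Precipitable water is the column-integrated vapour mass per unit area: PW = (1/g) Σ q̄ Δp, with q in kg/kg and Δp in Pa (1 kg/m² of water = 1 mm).
Layer 1000–670 hPa: Δp = 330 hPa = 33000 Pa, q̄ = 0.0107 kg/kg → 0.0107 × 33000 / 9.8 = 36.03 mm
Layer 670–380 hPa: Δp = 290 hPa = 29000 Pa, q̄ = 0.00235 kg/kg → 0.00235 × 29000 / 9.8 = 6.95 mm
Layer 380–250 hPa: Δp = 130 hPa = 13000 Pa, q̄ = 0.00196 kg/kg → 0.00196 × 13000 / 9.8 = 2.60 mm
PW = 36.03 + 6.95 + 2.60 = 45.58 ≈ 45.6 mm.

PW ≈ 45.6 mm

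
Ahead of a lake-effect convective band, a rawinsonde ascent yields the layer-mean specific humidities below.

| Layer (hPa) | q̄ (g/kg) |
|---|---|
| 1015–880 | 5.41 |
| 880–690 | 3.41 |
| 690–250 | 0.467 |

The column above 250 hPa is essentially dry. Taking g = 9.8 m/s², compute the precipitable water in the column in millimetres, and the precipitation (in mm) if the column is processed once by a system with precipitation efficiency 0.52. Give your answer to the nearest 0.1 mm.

Precipitable water is the column-integrated vapour mass per unit area: PW = (1/g) Σ q̄ Δp, with q in kg/kg and Δp in Pa (1 kg/m² of water = 1 mm).
Layer 1015–880 hPa: Δp = 135 hPa = 13500 Pa, q̄ = 0.00541 kg/kg → 0.00541 × 13500 / 9.8 = 7.45 mm
Layer 880–690 hPa: Δp = 190 hPa = 19000 Pa, q̄ = 0.00341 kg/kg → 0.00341 × 19000 / 9.8 = 6.61 mm
Layer 690–250 hPa: Δp = 440 hPa = 44000 Pa, q̄ = 0.000467 kg/kg → 0.000467 × 44000 / 9.8 = 2.10 mm
PW = 7.45 + 6.61 + 2.10 = 16.16 ≈ 16.2 mm.
Precipitation = ε × PW = 0.52 × 16.2 = 8.4 mm.

PW ≈ 16.2 mm; precipitation ≈ 8.4 mm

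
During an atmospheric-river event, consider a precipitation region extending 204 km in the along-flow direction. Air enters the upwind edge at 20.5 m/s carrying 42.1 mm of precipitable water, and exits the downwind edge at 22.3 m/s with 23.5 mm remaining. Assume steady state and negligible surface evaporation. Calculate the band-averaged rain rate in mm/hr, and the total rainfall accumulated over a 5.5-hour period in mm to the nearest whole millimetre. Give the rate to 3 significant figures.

Column moisture flux per unit crosswind length is F = V × PW.
Inflow: F_in = 20.5 × 42.1 = 863.05 mm·m/s
Outflow: F_out = 22.3 × 23.5 = 524.05 mm·m/s
Steady-state rate R = (F_in − F_out)/L = (863.05 − 524.05) / 204000 m = 1.662e-03 mm/s.
R = 1.662e-03 × 3600 = 5.98 mm/hr.
Over 5.5 h: total = 5.98 × 5.5 = 32.89 ≈ 33 mm.

R ≈ 5.98 mm/hr; total ≈ 33 mm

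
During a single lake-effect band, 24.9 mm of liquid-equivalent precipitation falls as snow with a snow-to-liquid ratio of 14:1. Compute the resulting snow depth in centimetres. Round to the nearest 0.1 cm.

snow depth ≈ 34.9 cm

Snow depth = liquid × ratio = 24.9 mm × 14 = 348.6 mm = 34.9 cm.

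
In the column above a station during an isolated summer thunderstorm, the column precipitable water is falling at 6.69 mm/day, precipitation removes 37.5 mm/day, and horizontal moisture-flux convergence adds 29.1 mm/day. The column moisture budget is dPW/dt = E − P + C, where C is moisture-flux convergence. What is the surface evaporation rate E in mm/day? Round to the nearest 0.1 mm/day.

dPW/dt = -6.69 mm/day.
E = dPW/dt + P − C = (-6.69) + 37.5 − (29.1) = 1.7 mm/day.

E ≈ 1.7 mm/day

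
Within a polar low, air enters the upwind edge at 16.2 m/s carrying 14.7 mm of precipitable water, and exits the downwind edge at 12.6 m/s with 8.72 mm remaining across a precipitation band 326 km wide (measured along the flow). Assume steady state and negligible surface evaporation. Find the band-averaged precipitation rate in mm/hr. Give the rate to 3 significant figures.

Column moisture flux per unit crosswind length is F = V × PW.
Inflow: F_in = 16.2 × 14.7 = 238.14 mm·m/s
Outflow: F_out = 12.6 × 8.72 = 109.872 mm·m/s
Steady-state rate R = (F_in − F_out)/L = (238.14 − 109.872) / 326000 m = 3.935e-04 mm/s.
R = 3.935e-04 × 3600 = 1.42 mm/hr.

R ≈ 1.42 mm/hr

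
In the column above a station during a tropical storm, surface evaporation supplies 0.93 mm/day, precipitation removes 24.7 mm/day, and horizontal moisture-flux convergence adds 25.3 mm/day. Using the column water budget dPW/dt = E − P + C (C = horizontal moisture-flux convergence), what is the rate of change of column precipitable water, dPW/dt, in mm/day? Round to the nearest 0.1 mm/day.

dPW/dt = E − P + C = 0.93 − 24.7 + (25.3) = 1.5 mm/day.

dPW/dt ≈ 1.5 mm/day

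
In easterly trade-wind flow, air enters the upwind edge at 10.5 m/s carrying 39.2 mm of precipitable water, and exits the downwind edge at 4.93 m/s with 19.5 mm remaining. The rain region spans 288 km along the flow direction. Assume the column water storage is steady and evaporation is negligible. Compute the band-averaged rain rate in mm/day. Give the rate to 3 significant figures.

Column moisture flux per unit crosswind length is F = V × PW.
Inflow: F_in = 10.5 × 39.2 = 411.6 mm·m/s
Outflow: F_out = 4.93 × 19.5 = 96.135 mm·m/s
Steady-state rate R = (F_in − F_out)/L = (411.6 − 96.135) / 288000 m = 1.095e-03 mm/s.
R = 1.095e-03 × 3600 × 24 = 94.6 mm/day.

R ≈ 94.6 mm/day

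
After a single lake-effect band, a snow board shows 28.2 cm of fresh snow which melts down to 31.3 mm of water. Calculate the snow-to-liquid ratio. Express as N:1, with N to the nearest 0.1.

ratio ≈ 9.0

Ratio = snow depth / SWE = 282 mm / 31.3 mm = 9.0, i.e. 9.0:1.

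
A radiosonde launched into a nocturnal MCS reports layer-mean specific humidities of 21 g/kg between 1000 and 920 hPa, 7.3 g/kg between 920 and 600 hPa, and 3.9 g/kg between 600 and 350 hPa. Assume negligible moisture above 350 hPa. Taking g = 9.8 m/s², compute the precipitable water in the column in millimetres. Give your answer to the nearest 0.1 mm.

PW ≈ 50.9 mm

Precipitable water is the column-integrated vapour mass per unit area: PW = (1/g) Σ q̄ Δp, with q in kg/kg and Δp in Pa (1 kg/m² of water = 1 mm).
Layer 1000–920 hPa: Δp = 80 hPa = 8000 Pa, q̄ = 0.021 kg/kg → 0.021 × 8000 / 9.8 = 17.14 mm
Layer 920–600 hPa: Δp = 320 hPa = 32000 Pa, q̄ = 0.0073 kg/kg → 0.0073 × 32000 / 9.8 = 23.84 mm
Layer 600–350 hPa: Δp = 250 hPa = 25000 Pa, q̄ = 0.0039 kg/kg → 0.0039 × 25000 / 9.8 = 9.95 mm
PW = 17.14 + 23.84 + 9.95 = 50.93 ≈ 50.9 mm.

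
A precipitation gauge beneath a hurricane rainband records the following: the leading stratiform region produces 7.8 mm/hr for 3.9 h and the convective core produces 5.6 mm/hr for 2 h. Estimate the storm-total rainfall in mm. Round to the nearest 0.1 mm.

Total = Σ Rᵢ Δtᵢ = 7.8 × 3.9 + 5.6 × 2
      = 30.42 + 11.2 = 41.6 mm.

total ≈ 41.6 mm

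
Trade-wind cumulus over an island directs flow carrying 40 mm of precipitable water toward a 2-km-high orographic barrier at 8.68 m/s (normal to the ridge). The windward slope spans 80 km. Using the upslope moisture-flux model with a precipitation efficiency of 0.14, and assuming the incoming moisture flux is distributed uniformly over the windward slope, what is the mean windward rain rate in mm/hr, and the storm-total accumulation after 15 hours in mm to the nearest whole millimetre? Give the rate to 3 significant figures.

R ≈ 2.19 mm/hr; total ≈ 33 mm

Incoming column moisture flux per unit ridge length: F = V × PW = 8.68 × 40 = 347.2 mm·m/s.
Spread over the 80 km slope with efficiency ε = 0.14: R = ε·F/W = 0.14 × 347.2 / 80000 m = 6.076e-04 mm/s.
R = 6.076e-04 × 3600 = 2.19 mm/hr.
Over 15 h: total = 2.19 × 15 = 32.85 ≈ 33 mm.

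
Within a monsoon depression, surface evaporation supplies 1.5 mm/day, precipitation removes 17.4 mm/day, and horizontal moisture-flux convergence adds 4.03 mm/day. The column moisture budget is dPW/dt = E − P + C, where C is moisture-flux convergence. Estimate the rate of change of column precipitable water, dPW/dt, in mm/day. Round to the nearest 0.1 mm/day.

dPW/dt ≈ -11.9 mm/day

dPW/dt = E − P + C = 1.5 − 17.4 + (4.03) = -11.9 mm/day.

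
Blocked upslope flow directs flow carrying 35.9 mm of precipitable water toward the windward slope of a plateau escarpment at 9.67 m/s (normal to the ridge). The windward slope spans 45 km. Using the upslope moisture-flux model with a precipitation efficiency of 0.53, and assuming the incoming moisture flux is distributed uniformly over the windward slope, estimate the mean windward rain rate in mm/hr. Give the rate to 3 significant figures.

R ≈ 14.7 mm/hr

Incoming column moisture flux per unit ridge length: F = V × PW = 9.67 × 35.9 = 347.153 mm·m/s.
Spread over the 45 km slope with efficiency ε = 0.53: R = ε·F/W = 0.53 × 347.153 / 45000 m = 4.089e-03 mm/s.
R = 4.089e-03 × 3600 = 14.7 mm/hr.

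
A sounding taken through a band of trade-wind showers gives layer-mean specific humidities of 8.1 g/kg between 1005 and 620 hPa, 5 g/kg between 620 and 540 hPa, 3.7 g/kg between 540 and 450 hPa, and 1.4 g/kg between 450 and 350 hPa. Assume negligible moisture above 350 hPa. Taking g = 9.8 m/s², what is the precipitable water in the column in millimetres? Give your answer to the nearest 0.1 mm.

PW ≈ 40.7 mm

Precipitable water is the column-integrated vapour mass per unit area: PW = (1/g) Σ q̄ Δp, with q in kg/kg and Δp in Pa (1 kg/m² of water = 1 mm).
Layer 1005–620 hPa: Δp = 385 hPa = 38500 Pa, q̄ = 0.0081 kg/kg → 0.0081 × 38500 / 9.8 = 31.82 mm
Layer 620–540 hPa: Δp = 80 hPa = 8000 Pa, q̄ = 0.005 kg/kg → 0.005 × 8000 / 9.8 = 4.08 mm
Layer 540–450 hPa: Δp = 90 hPa = 9000 Pa, q̄ = 0.0037 kg/kg → 0.0037 × 9000 / 9.8 = 3.40 mm
Layer 450–350 hPa: Δp = 100 hPa = 10000 Pa, q̄ = 0.0014 kg/kg → 0.0014 × 10000 / 9.8 = 1.43 mm
PW = 31.82 + 4.08 + 3.40 + 1.43 = 40.73 ≈ 40.7 mm.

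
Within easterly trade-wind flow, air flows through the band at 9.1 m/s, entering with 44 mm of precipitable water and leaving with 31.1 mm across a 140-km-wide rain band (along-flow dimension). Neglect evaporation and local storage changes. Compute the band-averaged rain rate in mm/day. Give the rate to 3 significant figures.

R ≈ 72.4 mm/day

Column moisture flux per unit crosswind length is F = V × PW.
Inflow: F_in = 9.1 × 44 = 400.4 mm·m/s
Outflow: F_out = 9.1 × 31.1 = 283.01 mm·m/s
Steady-state rate R = (F_in − F_out)/L = (400.4 − 283.01) / 140000 m = 8.385e-04 mm/s.
R = 8.385e-04 × 3600 × 24 = 72.4 mm/day.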